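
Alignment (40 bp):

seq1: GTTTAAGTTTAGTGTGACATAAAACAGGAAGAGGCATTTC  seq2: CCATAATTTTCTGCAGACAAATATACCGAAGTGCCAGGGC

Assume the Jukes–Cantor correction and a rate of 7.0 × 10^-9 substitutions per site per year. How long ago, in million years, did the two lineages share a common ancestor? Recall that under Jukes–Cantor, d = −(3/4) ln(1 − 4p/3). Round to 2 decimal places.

58.85

The sequences differ at 20 of 40 sites, so p = 20/40 = 0.5.
d = −(3/4) ln(1 − 4p/3) = −0.75 ln(1 − 0.666667) = −0.75 ln(0.333333)
  = −0.75 × (-1.098613) = 0.823960 substitutions/site.
Under a molecular clock d = 2μt, so t = d/(2μ) = 0.823960 / (2 × 7.0 × 10^-9) = 58.85 million years.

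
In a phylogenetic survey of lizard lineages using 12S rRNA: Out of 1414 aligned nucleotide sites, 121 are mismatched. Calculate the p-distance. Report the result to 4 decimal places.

p = 121/1414 = 0.085572… ≈ 0.0856 (to 4 d.p.).

0.0856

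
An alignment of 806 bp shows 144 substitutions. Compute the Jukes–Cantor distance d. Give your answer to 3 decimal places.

0.204

p = 144/806 ≈ 0.17866.
d = −(3/4) ln(1 − 4p/3) = −0.75 ln(1 − 0.238213) = −0.75 ln(0.761787)
  = −0.75 × (-0.272088) = 0.204066 substitutions/site.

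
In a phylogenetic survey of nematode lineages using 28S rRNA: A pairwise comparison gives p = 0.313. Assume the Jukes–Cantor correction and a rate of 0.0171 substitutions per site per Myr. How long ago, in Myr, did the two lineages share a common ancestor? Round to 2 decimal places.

d = −(3/4) ln(1 − 4p/3) = −0.75 ln(1 − 0.417333) = −0.75 ln(0.582667)
  = −0.75 × (-0.540139) = 0.405104 substitutions/site.
Under a molecular clock d = 2μt, so t = d/(2μ) = 0.405104 / (2 × 0.0171) = 11.85 Myr.

11.85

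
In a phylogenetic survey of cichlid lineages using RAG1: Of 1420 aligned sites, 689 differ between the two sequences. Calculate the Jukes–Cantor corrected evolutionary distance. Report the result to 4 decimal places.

0.7809

p = 689/1420 ≈ 0.485211.
d = −(3/4) ln(1 − 4p/3) = −0.75 ln(1 − 0.646948) = −0.75 ln(0.353052)
  = −0.75 × (-1.041140) = 0.780855 substitutions/site.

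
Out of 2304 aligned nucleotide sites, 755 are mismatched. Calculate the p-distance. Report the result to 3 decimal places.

0.328

p = 755/2304 = 0.327690… ≈ 0.328 (to 3 d.p.).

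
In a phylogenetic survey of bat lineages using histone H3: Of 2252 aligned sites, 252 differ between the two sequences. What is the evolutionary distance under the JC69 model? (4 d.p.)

0.1212

p = 252/2252 ≈ 0.111901.
d = −(3/4) ln(1 − 4p/3) = −0.75 ln(1 − 0.149201) = −0.75 ln(0.850799)
  = −0.75 × (-0.161579) = 0.121184 substitutions/site.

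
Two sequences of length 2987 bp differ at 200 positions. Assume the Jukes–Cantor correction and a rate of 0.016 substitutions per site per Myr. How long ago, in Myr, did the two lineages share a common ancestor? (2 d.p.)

2.19

p = 200/2987 ≈ 0.066957.
d = −(3/4) ln(1 − 4p/3) = −0.75 ln(1 − 0.089276) = −0.75 ln(0.910724)
  = −0.75 × (-0.093515) = 0.070136 substitutions/site.
Under a molecular clock d = 2μt, so t = d/(2μ) = 0.070136 / (2 × 0.016) = 2.19 Myr.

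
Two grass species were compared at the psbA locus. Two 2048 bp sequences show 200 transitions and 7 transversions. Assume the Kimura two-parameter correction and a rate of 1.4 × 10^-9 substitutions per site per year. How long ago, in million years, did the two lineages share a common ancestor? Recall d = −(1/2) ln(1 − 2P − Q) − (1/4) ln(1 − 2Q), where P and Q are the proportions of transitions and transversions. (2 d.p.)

40.18

P = 200/2048 ≈ 0.097656 and Q = 7/2048 ≈ 0.003418.
Under the Kimura two-parameter model, d = −½ ln(1 − 2P − Q) − ¼ ln(1 − 2Q).
1 − 2P − Q = 0.80127, giving −½ ln(0.80127) = 0.110779.
1 − 2Q = 0.993164, giving −¼ ln(0.993164) = 0.001715.
d = 0.110779 + 0.001715 = 0.112494.
Under a molecular clock d = 2μt, so t = d/(2μ) = 0.112494 / (2 × 1.4 × 10^-9) = 40.18 million years.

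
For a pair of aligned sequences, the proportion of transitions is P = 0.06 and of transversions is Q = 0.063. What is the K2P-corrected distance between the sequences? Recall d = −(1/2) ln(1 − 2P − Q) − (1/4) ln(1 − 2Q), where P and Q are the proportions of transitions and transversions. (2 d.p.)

0.13

Under the Kimura two-parameter model, d = −½ ln(1 − 2P − Q) − ¼ ln(1 − 2Q).
1 − 2P − Q = 0.817, giving −½ ln(0.817) = 0.101058.
1 − 2Q = 0.874, giving −¼ ln(0.874) = 0.033669.
d = 0.101058 + 0.033669 = 0.134727.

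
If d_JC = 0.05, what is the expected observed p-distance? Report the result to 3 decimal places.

p = (3/4)(1 − e^(−4d/3)) = 0.75 × (1 − e^(-0.066667)) = 0.75 × (1 − 0.935507) = 0.048370.

0.048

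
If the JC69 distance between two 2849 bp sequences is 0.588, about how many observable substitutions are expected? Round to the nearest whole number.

Invert JC69: p = (3/4)(1 − e^(−4d/3)) = 0.75 × (1 − e^(-0.784)) = 0.75 × (1 − 0.456576) = 0.407568.
Expected differing sites = pL ≈ 0.407568 × 2849 = 1161.161232 ≈ 1161.

1161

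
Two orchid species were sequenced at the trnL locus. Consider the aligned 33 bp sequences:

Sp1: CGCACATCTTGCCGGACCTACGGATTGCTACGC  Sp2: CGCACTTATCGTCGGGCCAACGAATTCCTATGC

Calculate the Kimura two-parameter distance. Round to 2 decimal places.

0.35

Of 33 sites, 5 differences are transitions and 4 are transversions, so P = 5/33 ≈ 0.151515 and Q = 4/33 ≈ 0.121212.
Under the Kimura two-parameter model, d = −½ ln(1 − 2P − Q) − ¼ ln(1 − 2Q).
1 − 2P − Q = 0.575758, giving −½ ln(0.575758) = 0.276034.
1 − 2Q = 0.757576, giving −¼ ln(0.757576) = 0.069408.
d = 0.276034 + 0.069408 = 0.345442.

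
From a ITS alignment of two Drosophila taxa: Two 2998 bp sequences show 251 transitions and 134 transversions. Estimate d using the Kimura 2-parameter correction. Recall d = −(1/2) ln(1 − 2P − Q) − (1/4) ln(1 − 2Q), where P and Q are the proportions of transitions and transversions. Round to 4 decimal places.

0.1426

P = 251/2998 ≈ 0.083722 and Q = 134/2998 ≈ 0.044696.
Under the Kimura two-parameter model, d = −½ ln(1 − 2P − Q) − ¼ ln(1 − 2Q).
1 − 2P − Q = 0.78786, giving −½ ln(0.78786) = 0.119217.
1 − 2Q = 0.910608, giving −¼ ln(0.910608) = 0.023411.
d = 0.119217 + 0.023411 = 0.142628.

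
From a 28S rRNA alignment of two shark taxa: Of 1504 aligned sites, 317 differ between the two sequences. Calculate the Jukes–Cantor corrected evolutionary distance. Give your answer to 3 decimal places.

p = 317/1504 ≈ 0.210771.
d = −(3/4) ln(1 − 4p/3) = −0.75 ln(1 − 0.281028) = −0.75 ln(0.718972)
  = −0.75 × (-0.329933) = 0.247450 substitutions/site.

0.247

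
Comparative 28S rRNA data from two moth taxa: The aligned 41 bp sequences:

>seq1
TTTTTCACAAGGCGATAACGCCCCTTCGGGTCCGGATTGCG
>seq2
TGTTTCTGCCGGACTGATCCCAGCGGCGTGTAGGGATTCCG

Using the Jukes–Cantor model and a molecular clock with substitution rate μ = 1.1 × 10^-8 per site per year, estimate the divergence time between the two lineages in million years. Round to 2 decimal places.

32.80

The sequences differ at 19 of 41 sites, so p = 19/41 ≈ 0.463415.
d = −(3/4) ln(1 − 4p/3) = −0.75 ln(1 − 0.617887) = −0.75 ln(0.382113)
  = −0.75 × (-0.962039) = 0.721529 substitutions/site.
Under a molecular clock d = 2μt, so t = d/(2μ) = 0.721529 / (2 × 1.1 × 10^-8) = 32.80 million years.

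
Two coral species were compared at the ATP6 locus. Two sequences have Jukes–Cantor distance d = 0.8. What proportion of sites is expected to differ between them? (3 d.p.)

0.492

p = (3/4)(1 − e^(−4d/3)) = 0.75 × (1 − e^(-1.066667)) = 0.75 × (1 − 0.344154) = 0.491885.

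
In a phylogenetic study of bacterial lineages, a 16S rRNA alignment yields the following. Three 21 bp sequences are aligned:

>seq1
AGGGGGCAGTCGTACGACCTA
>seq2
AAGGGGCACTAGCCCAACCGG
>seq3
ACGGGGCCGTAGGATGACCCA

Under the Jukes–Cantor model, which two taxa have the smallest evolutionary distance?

seq1 and seq3

seq1–seq2: 8/21 differ, p = 0.381, d = 0.532.
seq1–seq3: 6/21 differ, p = 0.286, d = 0.360.
seq2–seq3: 9/21 differ, p = 0.429, d = 0.635.
The smallest distance is between seq1 and seq3.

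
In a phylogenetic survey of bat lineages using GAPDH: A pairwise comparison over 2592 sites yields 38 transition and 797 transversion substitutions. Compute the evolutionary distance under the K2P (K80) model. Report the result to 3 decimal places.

0.444

P = 38/2592 ≈ 0.01466 and Q = 797/2592 ≈ 0.307485.
Under the Kimura two-parameter model, d = −½ ln(1 − 2P − Q) − ¼ ln(1 − 2Q).
1 − 2P − Q = 0.663195, giving −½ ln(0.663195) = 0.205343.
1 − 2Q = 0.38503, giving −¼ ln(0.38503) = 0.238609.
d = 0.205343 + 0.238609 = 0.443952.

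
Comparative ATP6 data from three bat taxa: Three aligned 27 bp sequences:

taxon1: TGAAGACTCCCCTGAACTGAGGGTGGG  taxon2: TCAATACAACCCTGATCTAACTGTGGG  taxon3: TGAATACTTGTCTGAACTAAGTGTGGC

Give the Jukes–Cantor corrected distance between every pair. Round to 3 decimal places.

d(taxon1,taxon2) = 0.377, d(taxon1,taxon3) = 0.318, d(taxon2,taxon3) = 0.377

taxon1–taxon2: 8/27 sites differ → p ≈ 0.296296, d = −0.75 ln(1 − 0.395061) = 0.376971 ≈ 0.377.
taxon1–taxon3: 7/27 sites differ → p ≈ 0.259259, d = −0.75 ln(1 − 0.345679) = 0.318118 ≈ 0.318.
taxon2–taxon3: 8/27 sites differ → p ≈ 0.296296, d = −0.75 ln(1 − 0.395061) = 0.376971 ≈ 0.377.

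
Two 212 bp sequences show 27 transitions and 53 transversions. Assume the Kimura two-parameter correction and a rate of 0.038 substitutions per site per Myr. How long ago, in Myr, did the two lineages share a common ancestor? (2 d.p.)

6.90

P = 27/212 ≈ 0.127358 and Q = 53/212 = 0.25.
Under the Kimura two-parameter model, d = −½ ln(1 − 2P − Q) − ¼ ln(1 − 2Q).
1 − 2P − Q = 0.495284, giving −½ ln(0.495284) = 0.351312.
1 − 2Q = 0.5, giving −¼ ln(0.5) = 0.173287.
d = 0.351312 + 0.173287 = 0.524599.
Under a molecular clock d = 2μt, so t = d/(2μ) = 0.524599 / (2 × 0.038) = 6.90 Myr.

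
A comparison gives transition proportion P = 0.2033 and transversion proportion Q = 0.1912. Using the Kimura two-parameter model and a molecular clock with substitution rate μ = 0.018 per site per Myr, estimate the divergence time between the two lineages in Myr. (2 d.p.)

Under the Kimura two-parameter model, d = −½ ln(1 − 2P − Q) − ¼ ln(1 − 2Q).
1 − 2P − Q = 0.4022, giving −½ ln(0.4022) = 0.455403.
1 − 2Q = 0.6176, giving −¼ ln(0.6176) = 0.120479.
d = 0.455403 + 0.120479 = 0.575882.
Under a molecular clock d = 2μt, so t = d/(2μ) = 0.575882 / (2 × 0.018) = 16.00 Myr.

16.00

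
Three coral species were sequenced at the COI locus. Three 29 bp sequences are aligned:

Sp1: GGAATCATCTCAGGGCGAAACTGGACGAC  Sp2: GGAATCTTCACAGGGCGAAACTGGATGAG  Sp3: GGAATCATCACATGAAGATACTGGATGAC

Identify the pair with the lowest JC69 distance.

Sp1–Sp2: 4/29 differ, p = 0.138, d = 0.152.
Sp1–Sp3: 6/29 differ, p = 0.207, d = 0.242.
Sp2–Sp3: 6/29 differ, p = 0.207, d = 0.242.
The smallest distance is between Sp1 and Sp2.

Sp1 and Sp2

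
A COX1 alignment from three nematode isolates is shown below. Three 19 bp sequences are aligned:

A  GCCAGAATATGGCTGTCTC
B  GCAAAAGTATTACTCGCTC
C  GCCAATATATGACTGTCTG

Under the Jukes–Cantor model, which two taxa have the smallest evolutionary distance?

A and C

A–B: 7/19 differ, p = 0.368, d = 0.507.
A–C: 4/19 differ, p = 0.211, d = 0.247.
B–C: 7/19 differ, p = 0.368, d = 0.507.
The smallest distance is between A and C.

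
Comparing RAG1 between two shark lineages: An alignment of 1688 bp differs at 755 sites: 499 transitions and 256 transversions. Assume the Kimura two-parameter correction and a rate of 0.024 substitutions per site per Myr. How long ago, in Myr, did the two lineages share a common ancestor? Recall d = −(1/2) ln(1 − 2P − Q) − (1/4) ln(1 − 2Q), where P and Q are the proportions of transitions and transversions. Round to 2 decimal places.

P = 499/1688 ≈ 0.295616 and Q = 256/1688 ≈ 0.151659.
Under the Kimura two-parameter model, d = −½ ln(1 − 2P − Q) − ¼ ln(1 − 2Q).
1 − 2P − Q = 0.257109, giving −½ ln(0.257109) = 0.679128.
1 − 2Q = 0.696682, giving −¼ ln(0.696682) = 0.090357.
d = 0.679128 + 0.090357 = 0.769485.
Under a molecular clock d = 2μt, so t = d/(2μ) = 0.769485 / (2 × 0.024) = 16.03 Myr.

16.03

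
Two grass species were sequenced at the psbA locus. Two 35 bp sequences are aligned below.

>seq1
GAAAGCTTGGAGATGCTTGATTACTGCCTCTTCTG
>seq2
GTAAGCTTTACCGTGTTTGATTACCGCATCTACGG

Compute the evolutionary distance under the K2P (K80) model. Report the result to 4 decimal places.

Of 35 sites, 4 differences are transitions and 7 are transversions, so P = 4/35 ≈ 0.114286 and Q = 7/35 = 0.2.
Under the Kimura two-parameter model, d = −½ ln(1 − 2P − Q) − ¼ ln(1 − 2Q).
1 − 2P − Q = 0.571428, giving −½ ln(0.571428) = 0.279808.
1 − 2Q = 0.6, giving −¼ ln(0.6) = 0.127706.
d = 0.279808 + 0.127706 = 0.407514.

0.4075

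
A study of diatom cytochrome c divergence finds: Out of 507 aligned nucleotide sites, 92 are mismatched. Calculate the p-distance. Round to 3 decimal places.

0.181

p = 92/507 = 0.181459… ≈ 0.181 (to 3 d.p.).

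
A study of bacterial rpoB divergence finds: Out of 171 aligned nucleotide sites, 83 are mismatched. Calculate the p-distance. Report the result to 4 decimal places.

p = 83/171 = 0.485380… ≈ 0.4854 (to 4 d.p.).

0.4854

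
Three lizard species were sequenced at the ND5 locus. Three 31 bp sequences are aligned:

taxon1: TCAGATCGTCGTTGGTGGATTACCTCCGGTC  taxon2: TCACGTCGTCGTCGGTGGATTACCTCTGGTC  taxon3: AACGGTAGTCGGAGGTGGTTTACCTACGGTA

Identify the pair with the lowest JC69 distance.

taxon1–taxon2: 4/31 differ, p = 0.129, d = 0.142.
taxon1–taxon3: 10/31 differ, p = 0.323, d = 0.422.
taxon2–taxon3: 11/31 differ, p = 0.355, d = 0.481.
The smallest distance is between taxon1 and taxon2.

taxon1 and taxon2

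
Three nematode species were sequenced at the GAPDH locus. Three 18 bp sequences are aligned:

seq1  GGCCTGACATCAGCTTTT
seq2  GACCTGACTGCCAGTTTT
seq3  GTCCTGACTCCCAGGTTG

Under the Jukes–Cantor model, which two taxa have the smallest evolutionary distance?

seq2 and seq3

seq1–seq2: 6/18 differ, p = 0.333, d = 0.441.
seq1–seq3: 8/18 differ, p = 0.444, d = 0.673.
seq2–seq3: 4/18 differ, p = 0.222, d = 0.264.
The smallest distance is between seq2 and seq3.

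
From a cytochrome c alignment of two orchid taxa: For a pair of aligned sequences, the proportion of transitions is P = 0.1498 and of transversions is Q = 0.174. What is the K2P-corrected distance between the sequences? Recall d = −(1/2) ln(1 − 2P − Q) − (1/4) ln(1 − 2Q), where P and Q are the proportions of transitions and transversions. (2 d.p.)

0.43

Under the Kimura two-parameter model, d = −½ ln(1 − 2P − Q) − ¼ ln(1 − 2Q).
1 − 2P − Q = 0.5264, giving −½ ln(0.5264) = 0.320847.
1 − 2Q = 0.652, giving −¼ ln(0.652) = 0.106928.
d = 0.320847 + 0.106928 = 0.427775.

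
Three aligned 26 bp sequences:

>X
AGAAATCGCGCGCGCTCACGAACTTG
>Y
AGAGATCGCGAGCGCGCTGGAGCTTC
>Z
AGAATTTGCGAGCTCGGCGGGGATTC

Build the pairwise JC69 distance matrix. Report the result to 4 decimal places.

d(X,Y) = 0.3335, d(X,Z) = 0.7166, d(Y,Z) = 0.3961

X–Y: 7/26 sites differ → p ≈ 0.269231, d = −0.75 ln(1 − 0.358975) = 0.333515 ≈ 0.3335.
X–Z: 12/26 sites differ → p ≈ 0.461538, d = −0.75 ln(1 − 0.615384) = 0.716632 ≈ 0.7166.
Y–Z: 8/26 sites differ → p ≈ 0.307692, d = −0.75 ln(1 − 0.410256) = 0.396050 ≈ 0.3961.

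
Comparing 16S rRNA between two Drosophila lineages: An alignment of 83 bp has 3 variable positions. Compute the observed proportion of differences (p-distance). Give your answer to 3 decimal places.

p = 3/83 = 0.036144… ≈ 0.036 (to 3 d.p.).

0.036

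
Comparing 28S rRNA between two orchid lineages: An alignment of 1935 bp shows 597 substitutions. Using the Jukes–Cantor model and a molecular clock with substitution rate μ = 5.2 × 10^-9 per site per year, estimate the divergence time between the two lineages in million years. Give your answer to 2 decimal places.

38.22

p = 597/1935 ≈ 0.308527.
d = −(3/4) ln(1 − 4p/3) = −0.75 ln(1 − 0.411369) = −0.75 ln(0.588631)
  = −0.75 × (-0.529956) = 0.397467 substitutions/site.
Under a molecular clock d = 2μt, so t = d/(2μ) = 0.397467 / (2 × 5.2 × 10^-9) = 38.22 million years.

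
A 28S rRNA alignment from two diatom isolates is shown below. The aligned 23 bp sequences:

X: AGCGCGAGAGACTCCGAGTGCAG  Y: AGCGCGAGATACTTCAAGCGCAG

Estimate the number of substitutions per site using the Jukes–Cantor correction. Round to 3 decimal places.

0.198

The sequences differ at 4 of 23 sites (10, 14, 16, 19), so p = 4/23 ≈ 0.173913.
d = −(3/4) ln(1 − 4p/3) = −0.75 ln(1 − 0.231884) = −0.75 ln(0.768116)
  = −0.75 × (-0.263815) = 0.197861 substitutions/site.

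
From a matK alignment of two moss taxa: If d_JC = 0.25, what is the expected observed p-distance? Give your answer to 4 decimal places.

p = (3/4)(1 − e^(−4d/3)) = 0.75 × (1 − e^(-0.333333)) = 0.75 × (1 − 0.716532) = 0.212601.

0.2126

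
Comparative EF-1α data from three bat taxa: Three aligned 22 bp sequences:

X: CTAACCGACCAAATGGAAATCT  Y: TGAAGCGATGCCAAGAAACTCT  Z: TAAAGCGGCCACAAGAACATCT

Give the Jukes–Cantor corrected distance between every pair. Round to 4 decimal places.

X–Y: 10/22 sites differ → p ≈ 0.454545, d = −0.75 ln(1 − 0.60606) = 0.698667 ≈ 0.6987.
X–Z: 8/22 sites differ → p ≈ 0.363636, d = −0.75 ln(1 − 0.484848) = 0.497470 ≈ 0.4975.
Y–Z: 7/22 sites differ → p ≈ 0.318182, d = −0.75 ln(1 − 0.424243) = 0.414052 ≈ 0.4141.

d(X,Y) = 0.6987, d(X,Z) = 0.4975, d(Y,Z) = 0.4141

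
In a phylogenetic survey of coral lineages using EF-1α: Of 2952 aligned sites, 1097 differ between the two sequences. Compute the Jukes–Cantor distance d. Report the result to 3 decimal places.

p = 1097/2952 ≈ 0.371612.
d = −(3/4) ln(1 − 4p/3) = −0.75 ln(1 − 0.495483) = −0.75 ln(0.504517)
  = −0.75 × (-0.684154) = 0.513116 substitutions/site.

0.513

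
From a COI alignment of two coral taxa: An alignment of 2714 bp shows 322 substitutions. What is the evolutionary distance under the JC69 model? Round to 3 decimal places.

0.129

p = 322/2714 ≈ 0.118644.
d = −(3/4) ln(1 − 4p/3) = −0.75 ln(1 − 0.158192) = −0.75 ln(0.841808)
  = −0.75 × (-0.172203) = 0.129152 substitutions/site.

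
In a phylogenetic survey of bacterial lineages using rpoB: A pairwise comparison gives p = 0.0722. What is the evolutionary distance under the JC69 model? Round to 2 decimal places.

0.08

d = −(3/4) ln(1 − 4p/3) = −0.75 ln(1 − 0.096267) = −0.75 ln(0.903733)
  = −0.75 × (-0.101221) = 0.075916 substitutions/site.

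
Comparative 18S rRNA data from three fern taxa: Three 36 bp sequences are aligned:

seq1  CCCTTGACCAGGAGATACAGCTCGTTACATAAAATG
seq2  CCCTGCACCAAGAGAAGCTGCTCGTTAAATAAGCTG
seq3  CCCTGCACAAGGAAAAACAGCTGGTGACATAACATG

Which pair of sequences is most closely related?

seq1–seq2: 9/36 differ, p = 0.250, d = 0.304.
seq1–seq3: 8/36 differ, p = 0.222, d = 0.264.
seq2–seq3: 10/36 differ, p = 0.278, d = 0.347.
The smallest distance is between seq1 and seq3.

seq1 and seq3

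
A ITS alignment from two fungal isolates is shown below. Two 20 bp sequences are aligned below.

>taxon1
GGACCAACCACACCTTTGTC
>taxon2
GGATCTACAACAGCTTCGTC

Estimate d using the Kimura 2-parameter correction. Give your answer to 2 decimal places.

0.30

Of 20 sites, 2 differences are transitions and 3 are transversions, so P = 2/20 = 0.1 and Q = 3/20 = 0.15.
Under the Kimura two-parameter model, d = −½ ln(1 − 2P − Q) − ¼ ln(1 − 2Q).
1 − 2P − Q = 0.65, giving −½ ln(0.65) = 0.215391.
1 − 2Q = 0.7, giving −¼ ln(0.7) = 0.089169.
d = 0.215391 + 0.089169 = 0.304560.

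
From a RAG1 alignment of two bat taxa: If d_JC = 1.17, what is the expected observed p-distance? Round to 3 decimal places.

p = (3/4)(1 − e^(−4d/3)) = 0.75 × (1 − e^(-1.56)) = 0.75 × (1 − 0.210136) = 0.592398.

0.592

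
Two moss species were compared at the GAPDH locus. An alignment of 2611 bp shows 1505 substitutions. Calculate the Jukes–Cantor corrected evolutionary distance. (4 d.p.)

1.0975

p = 1505/2611 ≈ 0.576408.
d = −(3/4) ln(1 − 4p/3) = −0.75 ln(1 − 0.768544) = −0.75 ln(0.231456)
  = −0.75 × (-1.463365) = 1.097524 substitutions/site.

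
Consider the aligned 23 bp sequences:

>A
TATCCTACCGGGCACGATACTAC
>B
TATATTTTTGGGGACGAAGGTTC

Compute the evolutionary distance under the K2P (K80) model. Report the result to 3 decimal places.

Of 23 sites, 4 differences are transitions and 6 are transversions, so P = 4/23 ≈ 0.173913 and Q = 6/23 ≈ 0.26087.
Under the Kimura two-parameter model, d = −½ ln(1 − 2P − Q) − ¼ ln(1 − 2Q).
1 − 2P − Q = 0.391304, giving −½ ln(0.391304) = 0.469135.
1 − 2Q = 0.47826, giving −¼ ln(0.47826) = 0.184400.
d = 0.469135 + 0.184400 = 0.653535.

0.654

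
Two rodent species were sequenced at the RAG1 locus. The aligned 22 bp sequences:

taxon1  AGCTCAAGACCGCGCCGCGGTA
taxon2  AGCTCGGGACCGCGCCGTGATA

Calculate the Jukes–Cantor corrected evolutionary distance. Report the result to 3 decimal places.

The sequences differ at 4 of 22 sites (6, 7, 18, 20), so p = 4/22 ≈ 0.181818.
d = −(3/4) ln(1 − 4p/3) = −0.75 ln(1 − 0.242424) = −0.75 ln(0.757576)
  = −0.75 × (-0.277631) = 0.208223 substitutions/site.

0.208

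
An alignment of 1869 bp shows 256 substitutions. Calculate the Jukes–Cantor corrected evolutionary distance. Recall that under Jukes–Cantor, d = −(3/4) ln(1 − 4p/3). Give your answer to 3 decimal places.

0.151

p = 256/1869 ≈ 0.136972.
d = −(3/4) ln(1 − 4p/3) = −0.75 ln(1 − 0.182629) = −0.75 ln(0.817371)
  = −0.75 × (-0.201662) = 0.151247 substitutions/site.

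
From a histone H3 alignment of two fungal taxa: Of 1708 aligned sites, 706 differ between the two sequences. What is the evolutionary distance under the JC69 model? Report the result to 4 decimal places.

0.6008

p = 706/1708 ≈ 0.413349.
d = −(3/4) ln(1 − 4p/3) = −0.75 ln(1 − 0.551132) = −0.75 ln(0.448868)
  = −0.75 × (-0.801026) = 0.600770 substitutions/site.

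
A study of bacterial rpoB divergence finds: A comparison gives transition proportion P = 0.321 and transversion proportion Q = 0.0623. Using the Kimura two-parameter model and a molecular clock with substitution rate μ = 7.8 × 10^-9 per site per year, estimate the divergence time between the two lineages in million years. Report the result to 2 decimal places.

Under the Kimura two-parameter model, d = −½ ln(1 − 2P − Q) − ¼ ln(1 − 2Q).
1 − 2P − Q = 0.2957, giving −½ ln(0.2957) = 0.609205.
1 − 2Q = 0.8754, giving −¼ ln(0.8754) = 0.033269.
d = 0.609205 + 0.033269 = 0.642474.
Under a molecular clock d = 2μt, so t = d/(2μ) = 0.642474 / (2 × 7.8 × 10^-9) = 41.18 million years.

41.18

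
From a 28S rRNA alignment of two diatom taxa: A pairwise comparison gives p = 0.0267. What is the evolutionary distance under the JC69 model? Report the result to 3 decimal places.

d = −(3/4) ln(1 − 4p/3) = −0.75 ln(1 − 0.0356) = −0.75 ln(0.9644)
  = −0.75 × (-0.036249) = 0.027187 substitutions/site.

0.027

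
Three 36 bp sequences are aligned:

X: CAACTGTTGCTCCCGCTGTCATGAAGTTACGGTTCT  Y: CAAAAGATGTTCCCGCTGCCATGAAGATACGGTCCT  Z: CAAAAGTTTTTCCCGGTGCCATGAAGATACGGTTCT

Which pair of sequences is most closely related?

Y and Z

X–Y: 7/36 differ, p = 0.194, d = 0.225.
X–Z: 7/36 differ, p = 0.194, d = 0.225.
Y–Z: 4/36 differ, p = 0.111, d = 0.120.
The smallest distance is between Y and Z.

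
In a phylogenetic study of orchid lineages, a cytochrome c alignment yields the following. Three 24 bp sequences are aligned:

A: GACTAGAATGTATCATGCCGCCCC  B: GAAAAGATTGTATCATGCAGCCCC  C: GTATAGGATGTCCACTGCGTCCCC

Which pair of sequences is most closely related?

A–B: 4/24 differ, p = 0.167, d = 0.188.
A–C: 9/24 differ, p = 0.375, d = 0.520.
B–C: 10/24 differ, p = 0.417, d = 0.608.
The smallest distance is between A and B.

A and B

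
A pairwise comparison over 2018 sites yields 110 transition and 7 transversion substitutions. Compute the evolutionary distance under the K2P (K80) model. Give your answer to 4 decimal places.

0.0614

P = 110/2018 ≈ 0.054509 and Q = 7/2018 ≈ 0.003469.
Under the Kimura two-parameter model, d = −½ ln(1 − 2P − Q) − ¼ ln(1 − 2Q).
1 − 2P − Q = 0.887513, giving −½ ln(0.887513) = 0.059666.
1 − 2Q = 0.993062, giving −¼ ln(0.993062) = 0.001741.
d = 0.059666 + 0.001741 = 0.061407.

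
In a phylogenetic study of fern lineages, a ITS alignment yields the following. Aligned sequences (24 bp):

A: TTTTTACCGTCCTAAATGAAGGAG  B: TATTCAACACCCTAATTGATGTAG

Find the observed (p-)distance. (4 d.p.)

0.3333

The sequences differ at 8 of 24 positions (sites 2, 5, 7, 9, 10, 16, 20, 22).
p = 8/24 = 0.333333… ≈ 0.3333 (to 4 d.p.).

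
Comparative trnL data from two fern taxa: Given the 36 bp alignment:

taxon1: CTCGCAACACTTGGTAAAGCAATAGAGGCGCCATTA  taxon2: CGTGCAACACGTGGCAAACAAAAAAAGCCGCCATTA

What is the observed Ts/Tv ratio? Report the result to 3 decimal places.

0.500

Transitions are A↔G and C↔T; transversions are all other mismatches.
Transitions: 3. Transversions: 6.
R = 3/6 = 0.500.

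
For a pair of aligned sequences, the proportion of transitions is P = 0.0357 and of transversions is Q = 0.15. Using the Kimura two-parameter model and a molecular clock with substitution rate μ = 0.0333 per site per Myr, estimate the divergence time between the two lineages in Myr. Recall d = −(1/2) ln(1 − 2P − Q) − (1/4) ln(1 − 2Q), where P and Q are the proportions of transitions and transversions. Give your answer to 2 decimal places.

3.22

Under the Kimura two-parameter model, d = −½ ln(1 − 2P − Q) − ¼ ln(1 − 2Q).
1 − 2P − Q = 0.7786, giving −½ ln(0.7786) = 0.125129.
1 − 2Q = 0.7, giving −¼ ln(0.7) = 0.089169.
d = 0.125129 + 0.089169 = 0.214298.
Under a molecular clock d = 2μt, so t = d/(2μ) = 0.214298 / (2 × 0.0333) = 3.22 Myr.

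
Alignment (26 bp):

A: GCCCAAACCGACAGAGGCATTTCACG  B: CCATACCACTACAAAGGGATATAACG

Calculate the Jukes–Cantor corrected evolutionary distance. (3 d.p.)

The sequences differ at 11 of 26 sites, so p = 11/26 ≈ 0.423077.
d = −(3/4) ln(1 − 4p/3) = −0.75 ln(1 − 0.564103) = −0.75 ln(0.435897)
  = −0.75 × (-0.830349) = 0.622762 substitutions/site.

0.623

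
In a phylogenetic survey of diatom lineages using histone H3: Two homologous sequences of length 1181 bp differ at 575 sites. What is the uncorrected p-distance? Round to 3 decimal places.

0.487

p = 575/1181 = 0.486875… ≈ 0.487 (to 3 d.p.).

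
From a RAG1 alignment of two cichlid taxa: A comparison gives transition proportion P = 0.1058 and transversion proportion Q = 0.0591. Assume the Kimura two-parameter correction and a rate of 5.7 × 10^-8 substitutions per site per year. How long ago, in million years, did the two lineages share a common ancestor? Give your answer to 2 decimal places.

Under the Kimura two-parameter model, d = −½ ln(1 − 2P − Q) − ¼ ln(1 − 2Q).
1 − 2P − Q = 0.7293, giving −½ ln(0.7293) = 0.157835.
1 − 2Q = 0.8818, giving −¼ ln(0.8818) = 0.031448.
d = 0.157835 + 0.031448 = 0.189283.
Under a molecular clock d = 2μt, so t = d/(2μ) = 0.189283 / (2 × 5.7 × 10^-8) = 1.66 million years.

1.66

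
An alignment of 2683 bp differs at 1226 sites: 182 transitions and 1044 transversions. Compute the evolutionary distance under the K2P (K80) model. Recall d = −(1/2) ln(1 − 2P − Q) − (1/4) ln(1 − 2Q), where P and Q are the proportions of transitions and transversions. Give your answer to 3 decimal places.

P = 182/2683 ≈ 0.067835 and Q = 1044/2683 ≈ 0.389117.
Under the Kimura two-parameter model, d = −½ ln(1 − 2P − Q) − ¼ ln(1 − 2Q).
1 − 2P − Q = 0.475213, giving −½ ln(0.475213) = 0.371996.
1 − 2Q = 0.221766, giving −¼ ln(0.221766) = 0.376533.
d = 0.371996 + 0.376533 = 0.748529.

0.749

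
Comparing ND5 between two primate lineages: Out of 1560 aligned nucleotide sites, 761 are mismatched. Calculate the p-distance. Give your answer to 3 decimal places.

0.488

p = 761/1560 = 0.487820… ≈ 0.488 (to 3 d.p.).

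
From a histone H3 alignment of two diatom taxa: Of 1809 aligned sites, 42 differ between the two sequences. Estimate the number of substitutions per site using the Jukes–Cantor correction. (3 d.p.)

0.024

p = 42/1809 ≈ 0.023217.
d = −(3/4) ln(1 − 4p/3) = −0.75 ln(1 − 0.030956) = −0.75 ln(0.969044)
  = −0.75 × (-0.031445) = 0.023584 substitutions/site.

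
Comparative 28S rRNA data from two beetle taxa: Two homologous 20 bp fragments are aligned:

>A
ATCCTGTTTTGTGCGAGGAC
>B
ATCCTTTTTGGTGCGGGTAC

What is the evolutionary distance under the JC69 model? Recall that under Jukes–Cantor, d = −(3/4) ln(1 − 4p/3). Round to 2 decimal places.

0.23

The sequences differ at 4 of 20 sites (6, 10, 16, 18), so p = 4/20 = 0.2.
d = −(3/4) ln(1 − 4p/3) = −0.75 ln(1 − 0.266667) = −0.75 ln(0.733333)
  = −0.75 × (-0.310155) = 0.232616 substitutions/site.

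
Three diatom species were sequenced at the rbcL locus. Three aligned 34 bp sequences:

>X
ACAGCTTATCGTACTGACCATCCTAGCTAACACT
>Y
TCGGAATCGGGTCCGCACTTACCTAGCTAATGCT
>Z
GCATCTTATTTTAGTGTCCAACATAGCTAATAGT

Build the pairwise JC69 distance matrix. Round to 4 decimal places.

X–Y: 15/34 sites differ → p ≈ 0.441176, d = −0.75 ln(1 − 0.588235) = 0.665477 ≈ 0.6655.
X–Z: 10/34 sites differ → p ≈ 0.294118, d = −0.75 ln(1 − 0.392157) = 0.373379 ≈ 0.3734.
Y–Z: 19/34 sites differ → p ≈ 0.558824, d = −0.75 ln(1 − 0.745099) = 1.025160 ≈ 1.0252.

d(X,Y) = 0.6655, d(X,Z) = 0.3734, d(Y,Z) = 1.0252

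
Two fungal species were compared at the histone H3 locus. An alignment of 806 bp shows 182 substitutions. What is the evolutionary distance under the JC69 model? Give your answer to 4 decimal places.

p = 182/806 ≈ 0.225806.
d = −(3/4) ln(1 − 4p/3) = −0.75 ln(1 − 0.301075) = −0.75 ln(0.698925)
  = −0.75 × (-0.358212) = 0.268659 substitutions/site.

0.2687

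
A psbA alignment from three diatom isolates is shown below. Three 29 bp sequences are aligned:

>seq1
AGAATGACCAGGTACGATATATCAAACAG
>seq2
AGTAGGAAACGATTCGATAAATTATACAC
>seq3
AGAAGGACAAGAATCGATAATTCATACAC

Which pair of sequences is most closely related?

seq2 and seq3

seq1–seq2: 11/29 differ, p = 0.379, d = 0.529.
seq1–seq3: 9/29 differ, p = 0.310, d = 0.401.
seq2–seq3: 6/29 differ, p = 0.207, d = 0.242.
The smallest distance is between seq2 and seq3.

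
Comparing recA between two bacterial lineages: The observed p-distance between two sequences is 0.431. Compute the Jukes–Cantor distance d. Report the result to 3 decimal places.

0.641

d = −(3/4) ln(1 − 4p/3) = −0.75 ln(1 − 0.574667) = −0.75 ln(0.425333)
  = −0.75 × (-0.854883) = 0.641162 substitutions/site.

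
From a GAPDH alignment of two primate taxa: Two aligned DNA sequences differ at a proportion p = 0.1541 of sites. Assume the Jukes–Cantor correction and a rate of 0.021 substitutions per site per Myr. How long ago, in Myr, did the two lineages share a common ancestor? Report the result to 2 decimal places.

4.11

d = −(3/4) ln(1 − 4p/3) = −0.75 ln(1 − 0.205467) = −0.75 ln(0.794533)
  = −0.75 × (-0.230001) = 0.172501 substitutions/site.
Under a molecular clock d = 2μt, so t = d/(2μ) = 0.172501 / (2 × 0.021) = 4.11 Myr.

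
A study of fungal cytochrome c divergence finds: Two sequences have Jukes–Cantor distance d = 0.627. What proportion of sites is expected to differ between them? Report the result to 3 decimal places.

p = (3/4)(1 − e^(−4d/3)) = 0.75 × (1 − e^(-0.836)) = 0.75 × (1 − 0.433441) = 0.424919.

0.425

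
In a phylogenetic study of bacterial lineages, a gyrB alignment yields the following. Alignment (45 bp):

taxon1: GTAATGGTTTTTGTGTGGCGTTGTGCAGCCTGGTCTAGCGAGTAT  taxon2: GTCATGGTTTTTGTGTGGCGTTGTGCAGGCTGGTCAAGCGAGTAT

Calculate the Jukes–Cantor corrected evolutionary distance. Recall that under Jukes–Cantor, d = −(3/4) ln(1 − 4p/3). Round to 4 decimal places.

The sequences differ at 3 of 45 sites (3, 29, 36), so p = 3/45 ≈ 0.066667.
d = −(3/4) ln(1 − 4p/3) = −0.75 ln(1 − 0.088889) = −0.75 ln(0.911111)
  = −0.75 × (-0.093091) = 0.069818 substitutions/site.

0.0698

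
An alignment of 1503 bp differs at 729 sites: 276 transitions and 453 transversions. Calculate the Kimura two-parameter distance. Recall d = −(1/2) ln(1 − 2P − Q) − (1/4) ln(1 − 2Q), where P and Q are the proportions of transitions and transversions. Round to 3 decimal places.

0.783

P = 276/1503 ≈ 0.183633 and Q = 453/1503 ≈ 0.301397.
Under the Kimura two-parameter model, d = −½ ln(1 − 2P − Q) − ¼ ln(1 − 2Q).
1 − 2P − Q = 0.331337, giving −½ ln(0.331337) = 0.552310.
1 − 2Q = 0.397206, giving −¼ ln(0.397206) = 0.230825.
d = 0.552310 + 0.230825 = 0.783135.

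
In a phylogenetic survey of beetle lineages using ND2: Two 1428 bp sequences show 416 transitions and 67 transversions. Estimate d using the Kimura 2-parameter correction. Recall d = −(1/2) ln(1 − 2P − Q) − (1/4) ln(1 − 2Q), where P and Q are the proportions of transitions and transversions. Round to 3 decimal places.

P = 416/1428 ≈ 0.291317 and Q = 67/1428 ≈ 0.046919.
Under the Kimura two-parameter model, d = −½ ln(1 − 2P − Q) − ¼ ln(1 − 2Q).
1 − 2P − Q = 0.370447, giving −½ ln(0.370447) = 0.496522.
1 − 2Q = 0.906162, giving −¼ ln(0.906162) = 0.024634.
d = 0.496522 + 0.024634 = 0.521156.

0.521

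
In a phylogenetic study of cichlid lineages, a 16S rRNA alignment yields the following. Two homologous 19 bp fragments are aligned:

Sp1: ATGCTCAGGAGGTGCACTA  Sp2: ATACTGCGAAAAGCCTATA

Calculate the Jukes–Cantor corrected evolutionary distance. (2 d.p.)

0.91

The sequences differ at 10 of 19 sites (3, 6, 7, 9, 11, 12, 13, 14, 16, 17), so p = 10/19 ≈ 0.526316.
d = −(3/4) ln(1 − 4p/3) = −0.75 ln(1 − 0.701755) = −0.75 ln(0.298245)
  = −0.75 × (-1.209840) = 0.907380 substitutions/site.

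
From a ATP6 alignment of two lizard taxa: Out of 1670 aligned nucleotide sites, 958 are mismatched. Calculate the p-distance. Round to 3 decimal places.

0.574

p = 958/1670 = 0.573652… ≈ 0.574 (to 3 d.p.).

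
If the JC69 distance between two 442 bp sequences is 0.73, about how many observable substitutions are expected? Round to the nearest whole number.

Invert JC69: p = (3/4)(1 − e^(−4d/3)) = 0.75 × (1 − e^(-0.973333)) = 0.75 × (1 − 0.377822) = 0.466634.
Expected differing sites = pL ≈ 0.466634 × 442 = 206.252228 ≈ 206.

206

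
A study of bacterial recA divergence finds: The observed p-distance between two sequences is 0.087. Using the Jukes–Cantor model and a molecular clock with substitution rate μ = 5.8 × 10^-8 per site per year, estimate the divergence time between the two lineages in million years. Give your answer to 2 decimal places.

0.80

d = −(3/4) ln(1 − 4p/3) = −0.75 ln(1 − 0.116) = −0.75 ln(0.884)
  = −0.75 × (-0.123298) = 0.092474 substitutions/site.
Under a molecular clock d = 2μt, so t = d/(2μ) = 0.092474 / (2 × 5.8 × 10^-8) = 0.80 million years.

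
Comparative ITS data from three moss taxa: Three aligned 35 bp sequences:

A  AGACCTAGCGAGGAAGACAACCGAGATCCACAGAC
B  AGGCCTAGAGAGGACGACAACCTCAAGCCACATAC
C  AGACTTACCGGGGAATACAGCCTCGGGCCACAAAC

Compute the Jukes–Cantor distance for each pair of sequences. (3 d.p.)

A–B: 8/35 sites differ → p ≈ 0.228571, d = −0.75 ln(1 − 0.304761) = 0.272625 ≈ 0.273.
A–C: 10/35 sites differ → p ≈ 0.285714, d = −0.75 ln(1 − 0.380952) = 0.359679 ≈ 0.360.
B–C: 11/35 sites differ → p ≈ 0.314286, d = −0.75 ln(1 − 0.419048) = 0.407315 ≈ 0.407.

d(A,B) = 0.273, d(A,C) = 0.360, d(B,C) = 0.407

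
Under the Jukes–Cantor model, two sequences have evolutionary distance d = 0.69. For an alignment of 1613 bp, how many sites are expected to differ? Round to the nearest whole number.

Invert JC69: p = (3/4)(1 − e^(−4d/3)) = 0.75 × (1 − e^(-0.92)) = 0.75 × (1 − 0.398519) = 0.451111.
Expected differing sites = pL ≈ 0.451111 × 1613 = 727.642043 ≈ 728.

728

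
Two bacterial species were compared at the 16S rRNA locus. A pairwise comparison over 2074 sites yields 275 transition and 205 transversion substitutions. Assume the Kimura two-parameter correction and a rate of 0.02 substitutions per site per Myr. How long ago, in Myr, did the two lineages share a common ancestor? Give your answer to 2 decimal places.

P = 275/2074 ≈ 0.132594 and Q = 205/2074 ≈ 0.098843.
Under the Kimura two-parameter model, d = −½ ln(1 − 2P − Q) − ¼ ln(1 − 2Q).
1 − 2P − Q = 0.635969, giving −½ ln(0.635969) = 0.226303.
1 − 2Q = 0.802314, giving −¼ ln(0.802314) = 0.055064.
d = 0.226303 + 0.055064 = 0.281367.
Under a molecular clock d = 2μt, so t = d/(2μ) = 0.281367 / (2 × 0.02) = 7.03 Myr.

7.03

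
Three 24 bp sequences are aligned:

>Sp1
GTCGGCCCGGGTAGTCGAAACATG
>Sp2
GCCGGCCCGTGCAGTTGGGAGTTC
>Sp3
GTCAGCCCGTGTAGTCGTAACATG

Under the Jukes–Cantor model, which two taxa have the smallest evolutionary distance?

Sp1 and Sp3

Sp1–Sp2: 9/24 differ, p = 0.375, d = 0.520.
Sp1–Sp3: 3/24 differ, p = 0.125, d = 0.137.
Sp2–Sp3: 9/24 differ, p = 0.375, d = 0.520.
The smallest distance is between Sp1 and Sp3.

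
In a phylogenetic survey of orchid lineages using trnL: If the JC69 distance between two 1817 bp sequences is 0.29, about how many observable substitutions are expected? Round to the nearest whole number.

Invert JC69: p = (3/4)(1 − e^(−4d/3)) = 0.75 × (1 − e^(-0.386667)) = 0.75 × (1 − 0.679317) = 0.240512.
Expected differing sites = pL ≈ 0.240512 × 1817 = 437.010304 ≈ 437.

437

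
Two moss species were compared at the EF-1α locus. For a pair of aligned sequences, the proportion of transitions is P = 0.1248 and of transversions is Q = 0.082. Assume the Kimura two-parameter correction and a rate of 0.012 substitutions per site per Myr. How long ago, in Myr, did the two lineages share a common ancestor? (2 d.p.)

Under the Kimura two-parameter model, d = −½ ln(1 − 2P − Q) − ¼ ln(1 − 2Q).
1 − 2P − Q = 0.6684, giving −½ ln(0.6684) = 0.201434.
1 − 2Q = 0.836, giving −¼ ln(0.836) = 0.044782.
d = 0.201434 + 0.044782 = 0.246216.
Under a molecular clock d = 2μt, so t = d/(2μ) = 0.246216 / (2 × 0.012) = 10.26 Myr.

10.26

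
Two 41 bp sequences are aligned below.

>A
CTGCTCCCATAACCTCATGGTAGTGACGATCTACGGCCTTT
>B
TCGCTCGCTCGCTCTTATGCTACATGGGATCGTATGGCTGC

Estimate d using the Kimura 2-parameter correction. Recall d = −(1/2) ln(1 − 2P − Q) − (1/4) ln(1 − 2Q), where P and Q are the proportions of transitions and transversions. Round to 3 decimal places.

Of 41 sites, 8 differences are transitions and 14 are transversions, so P = 8/41 ≈ 0.195122 and Q = 14/41 ≈ 0.341463.
Under the Kimura two-parameter model, d = −½ ln(1 − 2P − Q) − ¼ ln(1 − 2Q).
1 − 2P − Q = 0.268293, giving −½ ln(0.268293) = 0.657838.
1 − 2Q = 0.317074, giving −¼ ln(0.317074) = 0.287155.
d = 0.657838 + 0.287155 = 0.944993.

0.945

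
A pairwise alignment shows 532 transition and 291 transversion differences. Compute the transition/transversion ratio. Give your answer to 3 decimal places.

1.828

R = 532/291 = 1.828178… ≈ 1.828 (to 3 d.p.).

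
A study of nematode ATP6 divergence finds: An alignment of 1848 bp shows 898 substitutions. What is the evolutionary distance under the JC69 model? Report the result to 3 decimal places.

p = 898/1848 ≈ 0.485931.
d = −(3/4) ln(1 − 4p/3) = −0.75 ln(1 − 0.647908) = −0.75 ln(0.352092)
  = −0.75 × (-1.043863) = 0.782897 substitutions/site.

0.783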